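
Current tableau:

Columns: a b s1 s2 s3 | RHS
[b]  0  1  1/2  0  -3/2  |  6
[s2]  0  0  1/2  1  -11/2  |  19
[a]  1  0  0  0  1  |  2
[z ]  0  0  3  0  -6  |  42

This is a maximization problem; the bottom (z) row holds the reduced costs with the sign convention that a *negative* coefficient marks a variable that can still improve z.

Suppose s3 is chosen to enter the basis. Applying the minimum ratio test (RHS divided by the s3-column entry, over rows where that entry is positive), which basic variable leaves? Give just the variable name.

a

Ratios: row 1 (b): entry -3/2 ≤ 0, skip; row 2 (s2): entry -11/2 ≤ 0, skip; row 3 (a): 2/1 = 2.
Minimum ratio 2 is in the a row, so a leaves.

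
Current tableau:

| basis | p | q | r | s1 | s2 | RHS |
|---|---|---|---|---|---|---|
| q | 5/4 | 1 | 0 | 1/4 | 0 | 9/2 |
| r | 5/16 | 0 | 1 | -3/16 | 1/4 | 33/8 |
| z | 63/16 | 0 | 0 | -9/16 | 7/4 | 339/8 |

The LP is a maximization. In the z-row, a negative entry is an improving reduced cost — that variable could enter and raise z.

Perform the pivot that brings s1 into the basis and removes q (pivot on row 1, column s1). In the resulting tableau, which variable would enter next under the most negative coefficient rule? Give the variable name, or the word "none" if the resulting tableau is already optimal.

Pivot element 1/4. New z-row = old z-row − (-9/16)·(row 1/(1/4)).
Updated z-row coefficients: p: 27/4, q: 9/4, r: 0, s1: 0, s2: 7/4.
No coefficient is strictly negative; the tableau after this pivot is optimal.

none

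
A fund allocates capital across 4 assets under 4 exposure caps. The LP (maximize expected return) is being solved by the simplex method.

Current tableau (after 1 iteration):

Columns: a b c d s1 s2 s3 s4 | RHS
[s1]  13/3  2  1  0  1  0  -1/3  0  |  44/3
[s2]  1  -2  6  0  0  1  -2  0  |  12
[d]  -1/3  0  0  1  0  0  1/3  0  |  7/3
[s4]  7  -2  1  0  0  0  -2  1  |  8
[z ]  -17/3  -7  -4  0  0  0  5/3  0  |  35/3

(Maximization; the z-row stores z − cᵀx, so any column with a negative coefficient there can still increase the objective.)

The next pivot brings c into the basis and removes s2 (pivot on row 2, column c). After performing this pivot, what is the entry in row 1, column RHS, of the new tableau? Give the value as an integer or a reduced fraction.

38/3

Pivot element is row 2, column c: 6.
Normalize row 2: new (row 2, RHS) = 12/6 = 2.
row 1 ← row 1 − 1·(new row 2): 44/3 − 1·2 = 38/3.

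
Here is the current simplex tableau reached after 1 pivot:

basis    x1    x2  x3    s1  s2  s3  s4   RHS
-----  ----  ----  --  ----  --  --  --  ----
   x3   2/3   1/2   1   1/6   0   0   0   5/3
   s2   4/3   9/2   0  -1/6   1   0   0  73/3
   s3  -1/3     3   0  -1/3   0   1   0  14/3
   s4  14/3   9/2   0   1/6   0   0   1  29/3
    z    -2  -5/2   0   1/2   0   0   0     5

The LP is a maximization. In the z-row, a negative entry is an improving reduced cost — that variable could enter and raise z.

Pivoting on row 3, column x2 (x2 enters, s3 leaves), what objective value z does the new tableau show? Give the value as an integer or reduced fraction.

80/9

Minimum ratio for x2: (14/3)/3 = 14/9.
z changes by −(z-row coeff of x2)·ratio = −(-5/2)·(14/9) = 35/9.
New z = 5 + (35/9) = 80/9.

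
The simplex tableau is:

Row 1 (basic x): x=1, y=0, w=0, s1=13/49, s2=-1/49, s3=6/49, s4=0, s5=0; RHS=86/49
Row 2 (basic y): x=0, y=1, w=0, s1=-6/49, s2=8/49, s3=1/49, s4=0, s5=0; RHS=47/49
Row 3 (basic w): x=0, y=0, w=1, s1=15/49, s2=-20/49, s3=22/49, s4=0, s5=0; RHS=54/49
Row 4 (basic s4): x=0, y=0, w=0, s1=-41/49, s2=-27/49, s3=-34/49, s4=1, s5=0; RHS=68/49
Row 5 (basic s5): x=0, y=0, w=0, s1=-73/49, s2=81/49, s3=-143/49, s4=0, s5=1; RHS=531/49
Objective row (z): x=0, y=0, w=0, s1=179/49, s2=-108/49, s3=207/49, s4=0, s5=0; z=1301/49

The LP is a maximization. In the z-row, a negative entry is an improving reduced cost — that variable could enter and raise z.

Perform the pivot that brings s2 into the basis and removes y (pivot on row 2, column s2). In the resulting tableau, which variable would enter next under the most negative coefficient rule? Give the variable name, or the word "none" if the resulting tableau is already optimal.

none

Pivot element 8/49. New z-row = old z-row − (-108/49)·(row 2/(8/49)).
Updated z-row coefficients: x: 0, y: 27/2, w: 0, s1: 2, s2: 0, s3: 9/2, s4: 0, s5: 0.
No coefficient is strictly negative; the tableau after this pivot is optimal.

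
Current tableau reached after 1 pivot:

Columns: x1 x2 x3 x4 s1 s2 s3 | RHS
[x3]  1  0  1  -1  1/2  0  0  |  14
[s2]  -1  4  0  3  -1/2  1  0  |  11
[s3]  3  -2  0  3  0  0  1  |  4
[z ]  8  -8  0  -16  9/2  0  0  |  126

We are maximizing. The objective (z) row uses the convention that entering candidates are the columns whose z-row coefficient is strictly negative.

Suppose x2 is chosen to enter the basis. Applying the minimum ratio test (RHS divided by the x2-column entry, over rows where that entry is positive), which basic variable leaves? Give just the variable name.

s2

Ratios: row 1 (x3): entry 0 ≤ 0, skip; row 2 (s2): 11/4 = 11/4; row 3 (s3): entry -2 ≤ 0, skip.
Minimum ratio 11/4 is in the s2 row, so s2 leaves.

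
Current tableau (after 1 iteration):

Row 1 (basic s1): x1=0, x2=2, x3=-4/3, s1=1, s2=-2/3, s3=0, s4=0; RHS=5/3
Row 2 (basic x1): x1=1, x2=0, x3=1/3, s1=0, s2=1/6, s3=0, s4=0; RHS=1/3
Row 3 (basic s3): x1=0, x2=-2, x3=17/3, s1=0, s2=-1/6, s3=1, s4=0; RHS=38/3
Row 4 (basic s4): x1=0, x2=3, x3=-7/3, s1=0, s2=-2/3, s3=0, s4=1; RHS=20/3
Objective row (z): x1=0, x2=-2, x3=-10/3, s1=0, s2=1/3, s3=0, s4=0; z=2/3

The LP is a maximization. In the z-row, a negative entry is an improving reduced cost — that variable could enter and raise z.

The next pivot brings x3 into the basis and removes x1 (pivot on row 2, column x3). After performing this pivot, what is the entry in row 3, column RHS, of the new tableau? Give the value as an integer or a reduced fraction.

Pivot element is row 2, column x3: 1/3.
Normalize row 2: new (row 2, RHS) = (1/3)/(1/3) = 1.
row 3 ← row 3 − (17/3)·(new row 2): 38/3 − (17/3)·1 = 7.

7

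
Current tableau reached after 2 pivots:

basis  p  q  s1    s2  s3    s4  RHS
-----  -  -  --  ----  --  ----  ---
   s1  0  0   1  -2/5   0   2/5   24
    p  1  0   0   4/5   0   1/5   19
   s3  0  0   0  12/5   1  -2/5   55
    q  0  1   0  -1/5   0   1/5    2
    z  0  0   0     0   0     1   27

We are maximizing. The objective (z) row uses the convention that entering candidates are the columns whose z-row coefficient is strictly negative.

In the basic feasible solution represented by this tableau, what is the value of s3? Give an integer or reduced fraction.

55

s3 is basic (row 3); its value is the RHS of that row: 55.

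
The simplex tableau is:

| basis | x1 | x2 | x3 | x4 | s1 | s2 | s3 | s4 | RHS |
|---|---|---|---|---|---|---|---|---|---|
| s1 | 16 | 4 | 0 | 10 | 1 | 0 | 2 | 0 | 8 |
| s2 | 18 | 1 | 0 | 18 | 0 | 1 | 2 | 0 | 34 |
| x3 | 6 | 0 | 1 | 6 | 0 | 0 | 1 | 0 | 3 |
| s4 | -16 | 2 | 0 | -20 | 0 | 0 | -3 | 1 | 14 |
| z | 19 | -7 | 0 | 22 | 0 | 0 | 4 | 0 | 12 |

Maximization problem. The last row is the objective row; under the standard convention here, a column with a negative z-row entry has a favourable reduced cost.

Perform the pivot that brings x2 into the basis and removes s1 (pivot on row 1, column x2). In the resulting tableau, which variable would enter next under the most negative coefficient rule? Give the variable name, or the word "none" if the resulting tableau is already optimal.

none

Pivot element 4. New z-row = old z-row − (-7)·(row 1/4).
Updated z-row coefficients: x1: 47, x2: 0, x3: 0, x4: 79/2, s1: 7/4, s2: 0, s3: 15/2, s4: 0.
No coefficient is strictly negative; the tableau after this pivot is optimal.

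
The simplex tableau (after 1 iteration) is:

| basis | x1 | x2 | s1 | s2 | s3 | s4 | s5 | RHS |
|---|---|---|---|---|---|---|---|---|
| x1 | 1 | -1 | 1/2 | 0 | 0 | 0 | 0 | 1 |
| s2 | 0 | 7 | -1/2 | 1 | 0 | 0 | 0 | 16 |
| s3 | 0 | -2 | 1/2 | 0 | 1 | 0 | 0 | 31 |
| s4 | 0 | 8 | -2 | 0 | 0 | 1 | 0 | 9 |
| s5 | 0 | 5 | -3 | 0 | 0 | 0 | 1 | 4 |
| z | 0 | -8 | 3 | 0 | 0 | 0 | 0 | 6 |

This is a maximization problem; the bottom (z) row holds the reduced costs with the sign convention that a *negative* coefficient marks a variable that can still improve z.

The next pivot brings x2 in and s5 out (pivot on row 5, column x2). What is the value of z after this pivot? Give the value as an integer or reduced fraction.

62/5

Minimum ratio for x2: 4/5 = 4/5.
z changes by −(z-row coeff of x2)·ratio = −(-8)·(4/5) = 32/5.
New z = 6 + (32/5) = 62/5.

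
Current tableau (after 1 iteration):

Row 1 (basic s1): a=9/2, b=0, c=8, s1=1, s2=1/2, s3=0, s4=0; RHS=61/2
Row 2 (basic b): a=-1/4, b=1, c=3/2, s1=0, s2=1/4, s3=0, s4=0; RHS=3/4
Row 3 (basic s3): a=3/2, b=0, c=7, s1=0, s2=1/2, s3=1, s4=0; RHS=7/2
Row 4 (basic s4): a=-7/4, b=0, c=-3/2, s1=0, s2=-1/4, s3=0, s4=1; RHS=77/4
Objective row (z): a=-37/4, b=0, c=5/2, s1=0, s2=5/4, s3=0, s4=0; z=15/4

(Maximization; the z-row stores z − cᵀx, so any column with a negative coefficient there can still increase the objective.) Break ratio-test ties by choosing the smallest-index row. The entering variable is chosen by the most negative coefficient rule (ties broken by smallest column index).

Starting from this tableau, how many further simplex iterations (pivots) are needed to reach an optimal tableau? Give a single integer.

pivot: a in, s3 out → z = 76/3
No improving column remains; optimal.

1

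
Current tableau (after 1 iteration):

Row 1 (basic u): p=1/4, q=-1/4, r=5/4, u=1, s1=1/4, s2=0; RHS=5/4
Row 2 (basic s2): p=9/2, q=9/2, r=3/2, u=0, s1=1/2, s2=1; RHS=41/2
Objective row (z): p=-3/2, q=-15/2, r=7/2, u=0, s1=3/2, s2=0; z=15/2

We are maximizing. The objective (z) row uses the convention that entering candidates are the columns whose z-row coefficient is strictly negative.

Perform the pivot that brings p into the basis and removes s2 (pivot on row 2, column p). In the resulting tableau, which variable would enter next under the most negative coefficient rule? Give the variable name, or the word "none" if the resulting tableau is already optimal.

q

Pivot element 9/2. New z-row = old z-row − (-3/2)·(row 2/(9/2)).
Updated z-row coefficients: p: 0, q: -6, r: 4, u: 0, s1: 5/3, s2: 1/3.
The most negative is -6 in column q, so q would enter next.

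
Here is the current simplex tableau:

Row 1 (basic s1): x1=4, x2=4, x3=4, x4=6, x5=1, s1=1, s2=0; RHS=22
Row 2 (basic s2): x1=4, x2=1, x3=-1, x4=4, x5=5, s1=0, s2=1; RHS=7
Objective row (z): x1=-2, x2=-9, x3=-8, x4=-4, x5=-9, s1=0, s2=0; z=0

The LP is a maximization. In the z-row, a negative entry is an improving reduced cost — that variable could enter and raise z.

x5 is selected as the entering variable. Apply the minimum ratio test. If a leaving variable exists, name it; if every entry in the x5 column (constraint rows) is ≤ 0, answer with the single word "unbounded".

Ratios: row 1 (s1): 22/1 = 22; row 2 (s2): 7/5 = 7/5.
Minimum ratio is in the s2 row, so s2 leaves.

s2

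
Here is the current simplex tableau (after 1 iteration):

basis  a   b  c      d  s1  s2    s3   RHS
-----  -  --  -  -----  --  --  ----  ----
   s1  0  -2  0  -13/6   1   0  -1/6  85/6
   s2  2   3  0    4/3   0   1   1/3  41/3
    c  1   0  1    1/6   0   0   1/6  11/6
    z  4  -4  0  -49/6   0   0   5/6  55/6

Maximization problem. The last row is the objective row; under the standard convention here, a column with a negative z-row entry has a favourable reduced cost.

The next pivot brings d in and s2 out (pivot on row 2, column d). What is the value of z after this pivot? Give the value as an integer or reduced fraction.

Minimum ratio for d: (41/3)/(4/3) = 41/4.
z changes by −(z-row coeff of d)·ratio = −(-49/6)·(41/4) = 2009/24.
New z = 55/6 + (2009/24) = 743/8.

743/8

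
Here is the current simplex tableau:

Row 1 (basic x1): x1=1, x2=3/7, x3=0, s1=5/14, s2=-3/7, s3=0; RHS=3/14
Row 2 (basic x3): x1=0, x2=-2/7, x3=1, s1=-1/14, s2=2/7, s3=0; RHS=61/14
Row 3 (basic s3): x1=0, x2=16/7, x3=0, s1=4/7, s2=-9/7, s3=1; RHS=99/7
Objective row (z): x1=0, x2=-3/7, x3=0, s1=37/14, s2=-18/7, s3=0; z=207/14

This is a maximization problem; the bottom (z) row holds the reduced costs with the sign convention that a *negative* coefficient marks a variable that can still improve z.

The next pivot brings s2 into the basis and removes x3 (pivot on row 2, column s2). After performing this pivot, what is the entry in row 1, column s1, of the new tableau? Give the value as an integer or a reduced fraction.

Pivot element is row 2, column s2: 2/7.
Normalize row 2: new (row 2, s1) = (-1/14)/(2/7) = -1/4.
row 1 ← row 1 − (-3/7)·(new row 2): 5/14 − (-3/7)·(-1/4) = 1/4.

1/4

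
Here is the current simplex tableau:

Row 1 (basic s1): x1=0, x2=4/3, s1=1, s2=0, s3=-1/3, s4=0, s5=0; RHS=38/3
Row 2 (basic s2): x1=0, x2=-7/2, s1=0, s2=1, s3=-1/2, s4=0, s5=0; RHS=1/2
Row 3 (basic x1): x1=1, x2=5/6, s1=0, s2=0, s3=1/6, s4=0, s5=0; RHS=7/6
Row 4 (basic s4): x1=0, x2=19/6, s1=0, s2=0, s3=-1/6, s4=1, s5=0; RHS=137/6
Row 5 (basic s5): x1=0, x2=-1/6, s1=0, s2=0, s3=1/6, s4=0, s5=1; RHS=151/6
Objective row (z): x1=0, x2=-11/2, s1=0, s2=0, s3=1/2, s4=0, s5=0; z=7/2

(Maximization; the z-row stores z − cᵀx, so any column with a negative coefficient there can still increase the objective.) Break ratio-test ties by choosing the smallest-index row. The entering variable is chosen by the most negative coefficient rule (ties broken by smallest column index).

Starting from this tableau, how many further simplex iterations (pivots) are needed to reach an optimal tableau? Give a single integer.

1

pivot: x2 in, x1 out → z = 56/5
No improving column remains; optimal.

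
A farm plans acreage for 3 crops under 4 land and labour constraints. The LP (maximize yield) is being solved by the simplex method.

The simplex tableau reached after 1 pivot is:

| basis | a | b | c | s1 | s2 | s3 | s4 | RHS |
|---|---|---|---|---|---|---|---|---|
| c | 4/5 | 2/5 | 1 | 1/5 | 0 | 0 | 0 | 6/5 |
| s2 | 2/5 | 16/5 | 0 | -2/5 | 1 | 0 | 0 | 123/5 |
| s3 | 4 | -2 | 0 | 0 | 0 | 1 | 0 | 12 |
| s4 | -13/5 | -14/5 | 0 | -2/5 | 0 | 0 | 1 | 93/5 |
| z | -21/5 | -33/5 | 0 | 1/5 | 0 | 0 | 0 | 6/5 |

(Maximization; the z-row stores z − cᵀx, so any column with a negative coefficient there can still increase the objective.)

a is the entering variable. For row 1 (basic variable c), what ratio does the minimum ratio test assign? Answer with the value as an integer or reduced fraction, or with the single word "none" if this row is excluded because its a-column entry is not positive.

3/2

Ratio = RHS / (a entry) = (6/5) / (4/5) = 3/2.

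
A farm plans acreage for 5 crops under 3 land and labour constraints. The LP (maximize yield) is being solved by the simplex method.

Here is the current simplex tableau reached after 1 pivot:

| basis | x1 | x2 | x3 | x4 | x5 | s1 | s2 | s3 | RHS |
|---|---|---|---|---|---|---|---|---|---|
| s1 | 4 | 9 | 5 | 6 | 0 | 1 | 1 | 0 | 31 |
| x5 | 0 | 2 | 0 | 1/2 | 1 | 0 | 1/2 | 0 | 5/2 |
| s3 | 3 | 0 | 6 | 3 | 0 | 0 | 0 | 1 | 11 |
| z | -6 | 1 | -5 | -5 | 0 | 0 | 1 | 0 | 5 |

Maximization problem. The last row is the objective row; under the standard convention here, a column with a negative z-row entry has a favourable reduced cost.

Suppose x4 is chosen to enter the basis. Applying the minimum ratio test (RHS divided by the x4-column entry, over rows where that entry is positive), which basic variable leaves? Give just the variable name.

s3

Ratios: row 1 (s1): 31/6 = 31/6; row 2 (x5): (5/2)/(1/2) = 5; row 3 (s3): 11/3 = 11/3.
Minimum ratio 11/3 is in the s3 row, so s3 leaves.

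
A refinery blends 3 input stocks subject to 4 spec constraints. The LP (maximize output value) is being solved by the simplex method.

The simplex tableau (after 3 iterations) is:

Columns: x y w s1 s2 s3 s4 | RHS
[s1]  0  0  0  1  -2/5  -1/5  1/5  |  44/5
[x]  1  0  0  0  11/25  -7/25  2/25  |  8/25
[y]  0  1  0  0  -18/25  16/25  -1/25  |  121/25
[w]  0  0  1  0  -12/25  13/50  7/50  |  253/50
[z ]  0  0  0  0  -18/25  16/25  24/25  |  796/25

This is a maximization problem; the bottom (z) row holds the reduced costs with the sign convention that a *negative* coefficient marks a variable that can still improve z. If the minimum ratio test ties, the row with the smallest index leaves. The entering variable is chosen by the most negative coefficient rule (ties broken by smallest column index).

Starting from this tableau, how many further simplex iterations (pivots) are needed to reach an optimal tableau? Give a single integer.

1

pivot: s2 in, x out → z = 356/11
No improving column remains; optimal.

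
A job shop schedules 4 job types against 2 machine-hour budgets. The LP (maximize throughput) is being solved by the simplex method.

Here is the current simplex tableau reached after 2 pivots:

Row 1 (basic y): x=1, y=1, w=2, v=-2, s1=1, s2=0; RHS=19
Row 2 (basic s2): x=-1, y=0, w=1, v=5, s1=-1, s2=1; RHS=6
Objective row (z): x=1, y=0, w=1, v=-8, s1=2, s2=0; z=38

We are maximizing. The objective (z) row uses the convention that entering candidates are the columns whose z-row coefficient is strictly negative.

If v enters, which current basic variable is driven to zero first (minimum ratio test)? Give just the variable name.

s2

Ratios: row 1 (y): entry -2 ≤ 0, skip; row 2 (s2): 6/5 = 6/5.
Minimum ratio 6/5 is in the s2 row, so s2 leaves.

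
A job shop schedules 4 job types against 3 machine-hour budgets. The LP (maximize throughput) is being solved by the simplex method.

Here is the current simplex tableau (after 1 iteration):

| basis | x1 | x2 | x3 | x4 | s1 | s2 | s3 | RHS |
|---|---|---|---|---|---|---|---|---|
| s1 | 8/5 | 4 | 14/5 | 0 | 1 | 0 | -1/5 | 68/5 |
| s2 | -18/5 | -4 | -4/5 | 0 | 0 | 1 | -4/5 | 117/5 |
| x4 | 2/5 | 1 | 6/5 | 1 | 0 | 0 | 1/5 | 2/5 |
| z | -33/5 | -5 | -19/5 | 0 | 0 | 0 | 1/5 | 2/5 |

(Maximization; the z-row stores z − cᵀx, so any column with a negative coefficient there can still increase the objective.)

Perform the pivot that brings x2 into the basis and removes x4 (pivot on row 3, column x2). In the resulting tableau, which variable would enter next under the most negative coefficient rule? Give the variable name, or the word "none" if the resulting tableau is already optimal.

x1

Pivot element 1. New z-row = old z-row − (-5)·(row 3/1).
Updated z-row coefficients: x1: -23/5, x2: 0, x3: 11/5, x4: 5, s1: 0, s2: 0, s3: 6/5.
The most negative is -23/5 in column x1, so x1 would enter next.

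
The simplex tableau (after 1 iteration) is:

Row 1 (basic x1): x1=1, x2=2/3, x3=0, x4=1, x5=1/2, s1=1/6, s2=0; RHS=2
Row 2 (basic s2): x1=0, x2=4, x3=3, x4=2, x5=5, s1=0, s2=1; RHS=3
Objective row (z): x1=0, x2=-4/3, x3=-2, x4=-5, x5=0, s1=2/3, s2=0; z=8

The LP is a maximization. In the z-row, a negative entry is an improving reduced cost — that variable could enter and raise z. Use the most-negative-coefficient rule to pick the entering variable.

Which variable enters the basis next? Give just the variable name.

Objective-row coefficients: x1: 0, x2: -4/3, x3: -2, x4: -5, x5: 0, s1: 2/3, s2: 0.
The most negative is -5 in column x4, so x4 enters.

x4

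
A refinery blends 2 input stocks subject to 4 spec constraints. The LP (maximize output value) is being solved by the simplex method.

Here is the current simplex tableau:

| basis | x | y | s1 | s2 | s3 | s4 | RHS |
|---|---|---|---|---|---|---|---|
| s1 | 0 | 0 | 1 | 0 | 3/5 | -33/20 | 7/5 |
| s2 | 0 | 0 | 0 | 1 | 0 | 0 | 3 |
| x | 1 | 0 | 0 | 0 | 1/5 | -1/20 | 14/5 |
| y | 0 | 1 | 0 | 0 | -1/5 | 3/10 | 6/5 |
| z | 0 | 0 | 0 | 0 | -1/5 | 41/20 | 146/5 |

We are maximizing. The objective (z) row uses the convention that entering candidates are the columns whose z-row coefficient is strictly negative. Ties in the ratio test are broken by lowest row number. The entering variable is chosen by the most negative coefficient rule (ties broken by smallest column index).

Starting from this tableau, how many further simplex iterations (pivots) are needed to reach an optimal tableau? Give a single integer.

pivot: s3 in, s1 out → z = 89/3
No improving column remains; optimal.

1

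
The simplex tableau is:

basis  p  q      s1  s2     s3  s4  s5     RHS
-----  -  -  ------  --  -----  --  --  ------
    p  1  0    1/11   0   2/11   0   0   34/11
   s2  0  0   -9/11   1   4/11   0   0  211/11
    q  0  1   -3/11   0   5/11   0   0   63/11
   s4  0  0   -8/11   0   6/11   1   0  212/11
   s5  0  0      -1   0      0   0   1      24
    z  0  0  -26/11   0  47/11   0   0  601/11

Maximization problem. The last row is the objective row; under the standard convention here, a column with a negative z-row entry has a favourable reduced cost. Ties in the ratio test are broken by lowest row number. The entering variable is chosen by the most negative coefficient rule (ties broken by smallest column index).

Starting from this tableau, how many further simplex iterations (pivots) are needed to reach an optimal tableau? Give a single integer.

pivot: s1 in, p out → z = 135
No improving column remains; optimal.

1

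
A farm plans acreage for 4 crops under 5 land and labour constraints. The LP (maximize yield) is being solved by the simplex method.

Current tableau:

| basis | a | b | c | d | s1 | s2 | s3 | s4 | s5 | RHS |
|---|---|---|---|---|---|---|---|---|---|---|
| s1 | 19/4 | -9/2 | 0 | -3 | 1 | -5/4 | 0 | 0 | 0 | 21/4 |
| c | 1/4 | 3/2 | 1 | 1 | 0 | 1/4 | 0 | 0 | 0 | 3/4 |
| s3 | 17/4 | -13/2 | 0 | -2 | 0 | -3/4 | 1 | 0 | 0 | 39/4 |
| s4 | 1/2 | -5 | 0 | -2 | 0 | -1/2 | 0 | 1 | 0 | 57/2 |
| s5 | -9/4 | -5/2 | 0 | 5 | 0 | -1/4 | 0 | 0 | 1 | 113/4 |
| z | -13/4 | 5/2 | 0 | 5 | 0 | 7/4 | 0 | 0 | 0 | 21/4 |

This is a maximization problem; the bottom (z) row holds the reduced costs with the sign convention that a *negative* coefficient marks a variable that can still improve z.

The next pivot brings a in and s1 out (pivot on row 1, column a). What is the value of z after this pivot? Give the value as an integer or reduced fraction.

168/19

Minimum ratio for a: (21/4)/(19/4) = 21/19.
z changes by −(z-row coeff of a)·ratio = −(-13/4)·(21/19) = 273/76.
New z = 21/4 + (273/76) = 168/19.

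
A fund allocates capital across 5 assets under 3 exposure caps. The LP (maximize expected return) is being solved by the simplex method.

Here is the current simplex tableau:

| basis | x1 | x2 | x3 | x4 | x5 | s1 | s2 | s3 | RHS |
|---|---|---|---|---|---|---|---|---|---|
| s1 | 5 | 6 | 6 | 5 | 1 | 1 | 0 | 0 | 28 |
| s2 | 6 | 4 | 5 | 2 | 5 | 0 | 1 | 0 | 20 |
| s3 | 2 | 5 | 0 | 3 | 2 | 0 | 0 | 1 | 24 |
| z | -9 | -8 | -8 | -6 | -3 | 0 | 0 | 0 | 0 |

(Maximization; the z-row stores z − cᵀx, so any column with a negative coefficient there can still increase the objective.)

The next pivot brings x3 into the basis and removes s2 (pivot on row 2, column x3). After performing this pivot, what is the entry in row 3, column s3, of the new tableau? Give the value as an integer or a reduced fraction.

1

Pivot element is row 2, column x3: 5.
Normalize row 2: new (row 2, s3) = 0/5 = 0.
row 3 ← row 3 − 0·(new row 2): 1 − 0·0 = 1.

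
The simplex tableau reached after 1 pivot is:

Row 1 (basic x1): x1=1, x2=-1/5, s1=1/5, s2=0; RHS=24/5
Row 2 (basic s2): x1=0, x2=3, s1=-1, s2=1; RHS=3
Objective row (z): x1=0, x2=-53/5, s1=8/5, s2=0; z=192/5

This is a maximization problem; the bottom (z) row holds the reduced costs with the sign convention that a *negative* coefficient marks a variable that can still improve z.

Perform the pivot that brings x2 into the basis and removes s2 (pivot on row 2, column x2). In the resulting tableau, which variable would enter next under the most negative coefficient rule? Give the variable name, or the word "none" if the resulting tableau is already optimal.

Pivot element 3. New z-row = old z-row − (-53/5)·(row 2/3).
Updated z-row coefficients: x1: 0, x2: 0, s1: -29/15, s2: 53/15.
The most negative is -29/15 in column s1, so s1 would enter next.

s1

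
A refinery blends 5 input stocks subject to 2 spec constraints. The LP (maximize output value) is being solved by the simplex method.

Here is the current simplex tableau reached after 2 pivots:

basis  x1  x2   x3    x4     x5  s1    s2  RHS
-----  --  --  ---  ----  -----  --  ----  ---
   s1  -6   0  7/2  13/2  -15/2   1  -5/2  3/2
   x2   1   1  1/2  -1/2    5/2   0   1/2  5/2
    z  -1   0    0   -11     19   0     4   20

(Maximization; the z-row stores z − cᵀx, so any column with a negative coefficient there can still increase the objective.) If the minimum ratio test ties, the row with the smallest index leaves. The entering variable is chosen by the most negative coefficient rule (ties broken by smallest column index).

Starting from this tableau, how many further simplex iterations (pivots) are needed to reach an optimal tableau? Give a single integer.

2

pivot: x4 in, s1 out → z = 293/13
pivot: x1 in, x2 out → z = 537/7
No improving column remains; optimal.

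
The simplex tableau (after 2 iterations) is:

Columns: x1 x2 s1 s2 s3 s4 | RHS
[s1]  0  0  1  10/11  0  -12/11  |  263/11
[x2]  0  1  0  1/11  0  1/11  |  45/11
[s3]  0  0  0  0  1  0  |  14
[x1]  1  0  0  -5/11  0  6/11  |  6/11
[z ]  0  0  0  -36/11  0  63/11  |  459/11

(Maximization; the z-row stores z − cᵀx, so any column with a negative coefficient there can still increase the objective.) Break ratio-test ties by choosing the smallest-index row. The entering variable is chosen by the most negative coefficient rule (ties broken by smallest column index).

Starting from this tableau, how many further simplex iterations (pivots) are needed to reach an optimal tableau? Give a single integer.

1

pivot: s2 in, s1 out → z = 639/5
No improving column remains; optimal.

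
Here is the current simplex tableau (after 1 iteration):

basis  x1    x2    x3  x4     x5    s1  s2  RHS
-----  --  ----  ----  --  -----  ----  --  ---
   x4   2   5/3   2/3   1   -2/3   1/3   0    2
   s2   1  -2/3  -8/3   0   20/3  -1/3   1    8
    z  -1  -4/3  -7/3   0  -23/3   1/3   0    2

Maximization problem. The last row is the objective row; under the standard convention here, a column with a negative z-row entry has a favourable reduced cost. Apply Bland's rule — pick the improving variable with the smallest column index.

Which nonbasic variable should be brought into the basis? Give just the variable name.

Objective-row coefficients: x1: -1, x2: -4/3, x3: -7/3, x4: 0, x5: -23/3, s1: 1/3, s2: 0.
Improving columns: x1, x2, x3, x5. Bland's rule picks the smallest column index → x1.

x1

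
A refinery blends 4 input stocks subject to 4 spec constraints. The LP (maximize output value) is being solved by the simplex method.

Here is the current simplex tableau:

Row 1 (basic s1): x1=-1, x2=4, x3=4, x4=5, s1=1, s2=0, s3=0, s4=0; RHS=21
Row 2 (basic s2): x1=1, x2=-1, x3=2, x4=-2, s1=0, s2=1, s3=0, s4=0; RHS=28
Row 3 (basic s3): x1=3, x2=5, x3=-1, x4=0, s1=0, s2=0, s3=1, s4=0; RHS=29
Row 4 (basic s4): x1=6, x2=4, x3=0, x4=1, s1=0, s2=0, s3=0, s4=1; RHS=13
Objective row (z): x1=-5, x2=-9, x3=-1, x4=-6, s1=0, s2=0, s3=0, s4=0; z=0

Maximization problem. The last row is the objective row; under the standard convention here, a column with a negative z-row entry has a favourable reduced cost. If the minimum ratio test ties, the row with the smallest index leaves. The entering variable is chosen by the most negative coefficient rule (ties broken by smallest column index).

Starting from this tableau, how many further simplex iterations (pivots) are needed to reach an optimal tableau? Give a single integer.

2

pivot: x2 in, s4 out → z = 117/4
pivot: x4 in, s1 out → z = 147/4
No improving column remains; optimal.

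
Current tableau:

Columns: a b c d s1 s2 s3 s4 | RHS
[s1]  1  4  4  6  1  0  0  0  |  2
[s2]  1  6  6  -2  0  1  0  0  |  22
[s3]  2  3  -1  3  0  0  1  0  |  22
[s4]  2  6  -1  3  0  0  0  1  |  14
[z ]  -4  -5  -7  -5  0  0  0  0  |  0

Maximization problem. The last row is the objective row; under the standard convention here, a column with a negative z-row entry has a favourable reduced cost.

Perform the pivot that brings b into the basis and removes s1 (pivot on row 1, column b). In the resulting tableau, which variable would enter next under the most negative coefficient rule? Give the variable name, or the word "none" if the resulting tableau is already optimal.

Pivot element 4. New z-row = old z-row − (-5)·(row 1/4).
Updated z-row coefficients: a: -11/4, b: 0, c: -2, d: 5/2, s1: 5/4, s2: 0, s3: 0, s4: 0.
The most negative is -11/4 in column a, so a would enter next.

a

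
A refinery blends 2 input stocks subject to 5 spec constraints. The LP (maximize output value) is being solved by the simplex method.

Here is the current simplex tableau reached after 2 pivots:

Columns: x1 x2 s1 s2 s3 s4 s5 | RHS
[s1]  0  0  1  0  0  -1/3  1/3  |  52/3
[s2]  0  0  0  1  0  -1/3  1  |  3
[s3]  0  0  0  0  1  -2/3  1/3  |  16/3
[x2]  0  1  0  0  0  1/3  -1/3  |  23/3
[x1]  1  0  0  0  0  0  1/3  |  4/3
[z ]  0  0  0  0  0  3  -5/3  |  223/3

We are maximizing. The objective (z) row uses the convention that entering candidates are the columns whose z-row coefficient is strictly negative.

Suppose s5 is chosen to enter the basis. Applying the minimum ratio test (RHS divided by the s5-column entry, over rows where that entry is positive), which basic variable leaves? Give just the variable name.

s2

Ratios: row 1 (s1): (52/3)/(1/3) = 52; row 2 (s2): 3/1 = 3; row 3 (s3): (16/3)/(1/3) = 16; row 4 (x2): entry -1/3 ≤ 0, skip; row 5 (x1): (4/3)/(1/3) = 4.
Minimum ratio 3 is in the s2 row, so s2 leaves.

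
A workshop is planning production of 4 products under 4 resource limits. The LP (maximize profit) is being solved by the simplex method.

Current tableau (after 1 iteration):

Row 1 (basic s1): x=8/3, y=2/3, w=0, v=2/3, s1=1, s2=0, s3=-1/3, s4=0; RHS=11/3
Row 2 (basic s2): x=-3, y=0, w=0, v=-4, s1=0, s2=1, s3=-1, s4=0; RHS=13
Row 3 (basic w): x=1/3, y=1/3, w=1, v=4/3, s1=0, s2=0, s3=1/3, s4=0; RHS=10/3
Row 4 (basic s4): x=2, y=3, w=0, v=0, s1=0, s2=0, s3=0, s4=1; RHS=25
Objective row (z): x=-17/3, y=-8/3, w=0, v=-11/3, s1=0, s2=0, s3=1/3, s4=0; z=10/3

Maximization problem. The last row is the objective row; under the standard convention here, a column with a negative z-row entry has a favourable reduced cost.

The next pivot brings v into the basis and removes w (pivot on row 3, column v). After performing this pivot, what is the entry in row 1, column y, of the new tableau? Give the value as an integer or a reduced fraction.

Pivot element is row 3, column v: 4/3.
Normalize row 3: new (row 3, y) = (1/3)/(4/3) = 1/4.
row 1 ← row 1 − (2/3)·(new row 3): 2/3 − (2/3)·(1/4) = 1/2.

1/2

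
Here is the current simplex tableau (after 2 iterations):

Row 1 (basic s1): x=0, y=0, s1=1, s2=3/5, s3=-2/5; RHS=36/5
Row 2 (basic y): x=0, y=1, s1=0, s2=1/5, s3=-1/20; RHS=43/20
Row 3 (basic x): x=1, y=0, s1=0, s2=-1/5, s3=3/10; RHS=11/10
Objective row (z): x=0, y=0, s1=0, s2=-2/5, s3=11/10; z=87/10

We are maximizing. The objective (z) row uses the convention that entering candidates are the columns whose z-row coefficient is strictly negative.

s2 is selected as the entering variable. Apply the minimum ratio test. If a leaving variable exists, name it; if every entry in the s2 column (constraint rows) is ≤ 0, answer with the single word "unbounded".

Ratios: row 1 (s1): (36/5)/(3/5) = 12; row 2 (y): (43/20)/(1/5) = 43/4; row 3 (x): entry -1/5 ≤ 0, skip.
Minimum ratio is in the y row, so y leaves.

y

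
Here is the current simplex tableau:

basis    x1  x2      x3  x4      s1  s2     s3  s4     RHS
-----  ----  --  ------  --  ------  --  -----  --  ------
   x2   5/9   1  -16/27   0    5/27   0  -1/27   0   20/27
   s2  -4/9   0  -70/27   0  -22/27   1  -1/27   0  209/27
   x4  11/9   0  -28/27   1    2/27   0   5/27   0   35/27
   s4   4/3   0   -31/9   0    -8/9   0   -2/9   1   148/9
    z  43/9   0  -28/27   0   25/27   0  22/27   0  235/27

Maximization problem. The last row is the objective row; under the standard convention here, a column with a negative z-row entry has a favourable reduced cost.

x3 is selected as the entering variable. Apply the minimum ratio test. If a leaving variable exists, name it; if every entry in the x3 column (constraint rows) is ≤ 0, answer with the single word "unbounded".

unbounded

x3-column entries: row 1: -16/27, row 2: -70/27, row 3: -28/27, row 4: -31/9. All ≤ 0, so x3 can increase without bound; the LP is unbounded in this direction.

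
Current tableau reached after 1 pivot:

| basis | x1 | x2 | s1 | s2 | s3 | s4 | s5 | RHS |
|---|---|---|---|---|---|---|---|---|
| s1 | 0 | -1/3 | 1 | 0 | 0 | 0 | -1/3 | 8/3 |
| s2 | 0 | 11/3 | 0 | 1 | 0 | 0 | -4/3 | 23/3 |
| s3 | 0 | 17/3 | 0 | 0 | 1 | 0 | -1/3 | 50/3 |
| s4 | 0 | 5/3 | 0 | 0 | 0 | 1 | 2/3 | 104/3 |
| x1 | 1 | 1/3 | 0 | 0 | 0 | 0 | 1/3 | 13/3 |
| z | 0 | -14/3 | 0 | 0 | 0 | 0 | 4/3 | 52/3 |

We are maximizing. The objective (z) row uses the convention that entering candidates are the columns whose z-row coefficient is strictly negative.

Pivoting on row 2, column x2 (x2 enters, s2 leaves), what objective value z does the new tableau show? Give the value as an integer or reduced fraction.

Minimum ratio for x2: (23/3)/(11/3) = 23/11.
z changes by −(z-row coeff of x2)·ratio = −(-14/3)·(23/11) = 322/33.
New z = 52/3 + (322/33) = 298/11.

298/11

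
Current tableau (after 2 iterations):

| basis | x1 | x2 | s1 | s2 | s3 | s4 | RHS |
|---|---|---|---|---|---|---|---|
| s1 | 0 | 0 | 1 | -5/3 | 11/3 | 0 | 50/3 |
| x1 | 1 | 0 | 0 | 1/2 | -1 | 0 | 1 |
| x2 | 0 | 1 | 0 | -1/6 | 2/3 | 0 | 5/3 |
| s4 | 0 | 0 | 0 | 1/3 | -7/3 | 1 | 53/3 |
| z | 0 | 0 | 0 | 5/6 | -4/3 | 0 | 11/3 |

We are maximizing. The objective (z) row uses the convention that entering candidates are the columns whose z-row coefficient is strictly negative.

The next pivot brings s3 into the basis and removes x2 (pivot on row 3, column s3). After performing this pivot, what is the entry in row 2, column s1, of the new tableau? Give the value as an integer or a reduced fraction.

Pivot element is row 3, column s3: 2/3.
Normalize row 3: new (row 3, s1) = 0/(2/3) = 0.
row 2 ← row 2 − (-1)·(new row 3): 0 − (-1)·0 = 0.

0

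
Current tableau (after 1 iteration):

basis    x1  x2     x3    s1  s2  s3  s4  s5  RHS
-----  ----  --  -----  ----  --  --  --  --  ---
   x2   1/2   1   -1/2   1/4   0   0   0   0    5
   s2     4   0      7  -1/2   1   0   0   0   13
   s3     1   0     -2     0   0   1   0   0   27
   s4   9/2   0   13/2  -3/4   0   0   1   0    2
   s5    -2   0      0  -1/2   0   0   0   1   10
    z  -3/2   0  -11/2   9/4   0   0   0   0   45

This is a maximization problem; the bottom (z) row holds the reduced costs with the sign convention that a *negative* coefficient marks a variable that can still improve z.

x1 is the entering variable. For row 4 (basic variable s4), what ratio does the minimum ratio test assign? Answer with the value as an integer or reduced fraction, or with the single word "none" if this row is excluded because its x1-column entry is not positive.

Ratio = RHS / (x1 entry) = 2 / (9/2) = 4/9.

4/9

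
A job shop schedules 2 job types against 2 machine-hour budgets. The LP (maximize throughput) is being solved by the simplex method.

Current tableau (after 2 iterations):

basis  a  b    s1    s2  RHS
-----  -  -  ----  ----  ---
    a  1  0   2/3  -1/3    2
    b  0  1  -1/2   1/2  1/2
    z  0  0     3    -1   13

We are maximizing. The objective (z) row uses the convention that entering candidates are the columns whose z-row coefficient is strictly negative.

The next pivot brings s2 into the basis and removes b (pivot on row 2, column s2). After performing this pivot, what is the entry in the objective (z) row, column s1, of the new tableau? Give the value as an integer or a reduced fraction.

2

Pivot element is row 2, column s2: 1/2.
Normalize row 2: new (row 2, s1) = (-1/2)/(1/2) = -1.
z-row ← z-row − (-1)·(new row 2): 3 − (-1)·(-1) = 2.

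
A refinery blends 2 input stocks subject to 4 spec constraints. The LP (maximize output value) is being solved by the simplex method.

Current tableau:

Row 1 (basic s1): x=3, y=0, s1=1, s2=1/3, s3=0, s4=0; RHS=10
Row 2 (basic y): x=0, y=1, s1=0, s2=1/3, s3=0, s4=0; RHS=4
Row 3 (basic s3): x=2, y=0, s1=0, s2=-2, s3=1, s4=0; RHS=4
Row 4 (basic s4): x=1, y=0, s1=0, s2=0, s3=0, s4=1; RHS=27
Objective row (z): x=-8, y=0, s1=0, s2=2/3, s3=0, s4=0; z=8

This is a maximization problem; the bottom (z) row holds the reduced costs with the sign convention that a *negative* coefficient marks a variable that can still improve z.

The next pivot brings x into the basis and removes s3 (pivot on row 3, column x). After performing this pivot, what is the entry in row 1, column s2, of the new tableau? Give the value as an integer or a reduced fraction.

10/3

Pivot element is row 3, column x: 2.
Normalize row 3: new (row 3, s2) = (-2)/2 = -1.
row 1 ← row 1 − 3·(new row 3): 1/3 − 3·(-1) = 10/3.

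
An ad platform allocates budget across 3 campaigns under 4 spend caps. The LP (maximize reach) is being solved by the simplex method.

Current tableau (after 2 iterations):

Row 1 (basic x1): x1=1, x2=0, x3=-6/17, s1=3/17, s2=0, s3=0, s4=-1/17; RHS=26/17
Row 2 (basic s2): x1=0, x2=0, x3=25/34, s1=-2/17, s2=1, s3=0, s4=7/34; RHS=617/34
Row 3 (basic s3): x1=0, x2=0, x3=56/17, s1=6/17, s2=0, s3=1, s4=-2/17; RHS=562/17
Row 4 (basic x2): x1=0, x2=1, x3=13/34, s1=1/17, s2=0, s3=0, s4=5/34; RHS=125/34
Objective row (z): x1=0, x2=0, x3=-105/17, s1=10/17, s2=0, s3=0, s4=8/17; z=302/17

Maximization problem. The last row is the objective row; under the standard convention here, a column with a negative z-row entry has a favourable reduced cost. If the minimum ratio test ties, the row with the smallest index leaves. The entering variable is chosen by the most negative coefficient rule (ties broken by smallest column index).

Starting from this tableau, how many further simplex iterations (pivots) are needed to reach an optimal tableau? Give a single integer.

pivot: x3 in, x2 out → z = 1003/13
No improving column remains; optimal.

1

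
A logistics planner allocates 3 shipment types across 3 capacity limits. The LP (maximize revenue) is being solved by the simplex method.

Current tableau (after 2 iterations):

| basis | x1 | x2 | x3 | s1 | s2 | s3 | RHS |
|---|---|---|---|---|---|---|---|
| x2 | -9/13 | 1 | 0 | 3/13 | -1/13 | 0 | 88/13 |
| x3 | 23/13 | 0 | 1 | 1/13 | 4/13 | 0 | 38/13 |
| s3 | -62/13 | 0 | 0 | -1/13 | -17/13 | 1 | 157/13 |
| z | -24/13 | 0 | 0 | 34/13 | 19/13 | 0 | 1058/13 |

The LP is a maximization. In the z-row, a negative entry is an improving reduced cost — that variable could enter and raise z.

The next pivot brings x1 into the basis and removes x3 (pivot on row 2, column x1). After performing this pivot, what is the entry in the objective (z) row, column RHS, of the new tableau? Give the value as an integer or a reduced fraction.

1942/23

Pivot element is row 2, column x1: 23/13.
Normalize row 2: new (row 2, RHS) = (38/13)/(23/13) = 38/23.
z-row ← z-row − (-24/13)·(new row 2): 1058/13 − (-24/13)·(38/23) = 1942/23.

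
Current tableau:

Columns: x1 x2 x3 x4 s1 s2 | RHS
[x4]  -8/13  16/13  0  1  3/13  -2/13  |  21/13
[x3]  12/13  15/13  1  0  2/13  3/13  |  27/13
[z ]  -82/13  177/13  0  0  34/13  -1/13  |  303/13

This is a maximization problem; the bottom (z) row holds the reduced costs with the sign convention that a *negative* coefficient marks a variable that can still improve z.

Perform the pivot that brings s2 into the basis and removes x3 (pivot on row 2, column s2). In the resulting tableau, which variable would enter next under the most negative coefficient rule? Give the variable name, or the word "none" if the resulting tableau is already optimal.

x1

Pivot element 3/13. New z-row = old z-row − (-1/13)·(row 2/(3/13)).
Updated z-row coefficients: x1: -6, x2: 14, x3: 1/3, x4: 0, s1: 8/3, s2: 0.
The most negative is -6 in column x1, so x1 would enter next.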